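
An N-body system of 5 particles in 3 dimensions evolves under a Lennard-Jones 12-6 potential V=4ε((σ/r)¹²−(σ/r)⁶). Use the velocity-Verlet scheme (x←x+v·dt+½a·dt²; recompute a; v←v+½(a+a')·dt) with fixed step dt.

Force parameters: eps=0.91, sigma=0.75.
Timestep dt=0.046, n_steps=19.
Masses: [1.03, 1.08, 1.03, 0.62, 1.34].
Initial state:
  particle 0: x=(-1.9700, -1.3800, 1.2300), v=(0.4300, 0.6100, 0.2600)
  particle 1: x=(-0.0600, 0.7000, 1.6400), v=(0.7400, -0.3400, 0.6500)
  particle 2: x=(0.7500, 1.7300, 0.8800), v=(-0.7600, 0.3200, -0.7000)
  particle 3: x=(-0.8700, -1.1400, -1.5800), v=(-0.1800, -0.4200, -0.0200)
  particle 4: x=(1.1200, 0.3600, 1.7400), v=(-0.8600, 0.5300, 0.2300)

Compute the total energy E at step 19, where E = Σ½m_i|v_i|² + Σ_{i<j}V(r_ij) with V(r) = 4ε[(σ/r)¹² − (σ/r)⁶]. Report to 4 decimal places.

2.2489

step 0: x0=(-1.9700, -1.3800, 1.2300) x1=(-0.0600, 0.7000, 1.6400) x2=(0.7500, 1.7300, 0.8800) x3=(-0.8700, -1.1400, -1.5800) x4=(1.1200, 0.3600, 1.7400)
step 1: x0=(-1.9502, -1.3519, 1.2420) x1=(-0.0251, 0.6843, 1.6699) x2=(0.7150, 1.7445, 0.8480) x3=(-0.8783, -1.1593, -1.5809) x4=(1.0798, 0.3846, 1.7505)
step 2: x0=(-1.9304, -1.3239, 1.2539) x1=(0.0124, 0.6682, 1.6997) x2=(0.6798, 1.7585, 0.8163) x3=(-0.8866, -1.1786, -1.5818) x4=(1.0377, 0.4099, 1.7607)
step 3: x0=(-1.9106, -1.2958, 1.2659) x1=(0.0536, 0.6514, 1.7296) x2=(0.6445, 1.7721, 0.7849) x3=(-0.8948, -1.1980, -1.5827) x4=(0.9925, 0.4361, 1.7707)
step 4: x0=(-1.8908, -1.2677, 1.2778) x1=(0.1003, 0.6335, 1.7595) x2=(0.6091, 1.7854, 0.7538) x3=(-0.9031, -1.2173, -1.5836) x4=(0.9431, 0.4633, 1.7804)
step 5: x0=(-1.8710, -1.2396, 1.2898) x1=(0.1497, 0.6154, 1.7893) x2=(0.5736, 1.7983, 0.7230) x3=(-0.9114, -1.2366, -1.5845) x4=(0.8915, 0.4911, 1.7900)
step 6: x0=(-1.8512, -1.2115, 1.3017) x1=(0.1458, 0.6063, 1.8189) x2=(0.5382, 1.8109, 0.6924) x3=(-0.9197, -1.2559, -1.5854) x4=(0.8829, 0.5118, 1.7995)
step 7: x0=(-1.8314, -1.1835, 1.3137) x1=(0.0751, 0.6060, 1.8501) x2=(0.5027, 1.8232, 0.6621) x3=(-0.9280, -1.2752, -1.5863) x4=(0.9281, 0.5256, 1.8076)
step 8: x0=(-1.8115, -1.1554, 1.3256) x1=(0.0068, 0.6055, 1.8811) x2=(0.4672, 1.8353, 0.6320) x3=(-0.9363, -1.2945, -1.5871) x4=(0.9714, 0.5398, 1.8157)
step 9: x0=(-1.7917, -1.1272, 1.3376) x1=(-0.0561, 0.6047, 1.9117) x2=(0.4318, 1.8473, 0.6020) x3=(-0.9446, -1.3138, -1.5880) x4=(1.0103, 0.5543, 1.8240)
step 10: x0=(-1.7718, -1.0991, 1.3495) x1=(-0.1154, 0.6038, 1.9419) x2=(0.3963, 1.8591, 0.5722) x3=(-0.9529, -1.3331, -1.5889) x4=(1.0464, 0.5689, 1.8324)
step 11: x0=(-1.7520, -1.0710, 1.3614) x1=(-0.1725, 0.6029, 1.9718) x2=(0.3608, 1.8708, 0.5425) x3=(-0.9611, -1.3525, -1.5897) x4=(1.0806, 0.5837, 1.8411)
step 12: x0=(-1.7321, -1.0428, 1.3734) x1=(-0.2283, 0.6020, 2.0016) x2=(0.3254, 1.8824, 0.5129) x3=(-0.9694, -1.3718, -1.5905) x4=(1.1137, 0.5985, 1.8497)
step 13: x0=(-1.7122, -1.0147, 1.3853) x1=(-0.2831, 0.6011, 2.0312) x2=(0.2899, 1.8940, 0.4834) x3=(-0.9777, -1.3911, -1.5914) x4=(1.1461, 0.6133, 1.8585)
step 14: x0=(-1.6923, -0.9865, 1.3973) x1=(-0.3374, 0.6002, 2.0607) x2=(0.2545, 1.9055, 0.4539) x3=(-0.9860, -1.4104, -1.5922) x4=(1.1780, 0.6282, 1.8673)
step 15: x0=(-1.6723, -0.9583, 1.4093) x1=(-0.3914, 0.5994, 2.0901) x2=(0.2190, 1.9169, 0.4245) x3=(-0.9943, -1.4297, -1.5930) x4=(1.2096, 0.6431, 1.8761)
step 16: x0=(-1.6524, -0.9301, 1.4212) x1=(-0.4451, 0.5985, 2.1194) x2=(0.1836, 1.9283, 0.3951) x3=(-1.0026, -1.4490, -1.5938) x4=(1.2409, 0.6580, 1.8848)
step 17: x0=(-1.6324, -0.9018, 1.4332) x1=(-0.4986, 0.5976, 2.1487) x2=(0.1482, 1.9397, 0.3658) x3=(-1.0109, -1.4683, -1.5947) x4=(1.2721, 0.6729, 1.8937)
step 18: x0=(-1.6123, -0.8735, 1.4452) x1=(-0.5520, 0.5967, 2.1779) x2=(0.1127, 1.9510, 0.3365) x3=(-1.0192, -1.4876, -1.5955) x4=(1.3032, 0.6878, 1.9025)
step 19: x0=(-1.5922, -0.8451, 1.4573) x1=(-0.6054, 0.5957, 2.2071) x2=(0.0773, 1.9624, 0.3072) x3=(-1.0275, -1.5069, -1.5963) x4=(1.3343, 0.7027, 1.9113)
step 0 velocities: v0=(0.4300, 0.6100, 0.2600) v1=(0.7400, -0.3400, 0.6500) v2=(-0.7600, 0.3200, -0.7000) v3=(-0.1800, -0.4200, -0.0200) v4=(-0.8600, 0.5300, 0.2300)
step 0: KE=2.2945, PE=-0.2623, E=2.0322
step 19 velocities: v0=(0.4371, 0.6177, 0.2619) v1=(-1.1600, -0.0214, 0.6336) v2=(-0.7698, 0.2458, -0.6360) v3=(-0.1804, -0.4194, -0.0174) v4=(0.6736, 0.3241, 0.1914)
step 19: KE=2.2821, PE=-0.0332, E=2.2489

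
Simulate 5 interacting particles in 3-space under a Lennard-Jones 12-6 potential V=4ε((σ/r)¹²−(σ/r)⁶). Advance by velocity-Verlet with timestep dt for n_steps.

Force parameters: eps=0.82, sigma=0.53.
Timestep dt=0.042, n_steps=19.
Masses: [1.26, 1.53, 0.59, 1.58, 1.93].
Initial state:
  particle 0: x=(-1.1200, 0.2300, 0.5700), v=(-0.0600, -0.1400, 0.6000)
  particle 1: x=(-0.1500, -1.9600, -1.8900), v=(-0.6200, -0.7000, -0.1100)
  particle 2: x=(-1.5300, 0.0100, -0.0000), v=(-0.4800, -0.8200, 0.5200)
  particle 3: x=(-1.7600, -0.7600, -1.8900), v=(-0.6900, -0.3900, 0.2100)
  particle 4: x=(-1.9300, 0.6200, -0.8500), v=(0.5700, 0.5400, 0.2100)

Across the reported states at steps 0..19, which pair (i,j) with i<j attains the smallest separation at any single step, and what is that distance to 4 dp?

step 0: x0=(-1.1200, 0.2300, 0.5700) x1=(-0.1500, -1.9600, -1.8900) x2=(-1.5300, 0.0100, -0.0000) x3=(-1.7600, -0.7600, -1.8900) x4=(-1.9300, 0.6200, -0.8500)
step 1: x0=(-1.1236, 0.2236, 0.5937) x1=(-0.1760, -1.9894, -1.8946) x2=(-1.5480, -0.0231, 0.0247) x3=(-1.7890, -0.7764, -1.8812) x4=(-1.9060, 0.6426, -0.8411)
step 2: x0=(-1.1291, 0.2160, 0.6149) x1=(-0.2021, -2.0188, -1.8992) x2=(-1.5621, -0.0535, 0.0546) x3=(-1.8180, -0.7927, -1.8723) x4=(-1.8820, 0.6652, -0.8321)
step 3: x0=(-1.1365, 0.2073, 0.6336) x1=(-0.2281, -2.0482, -1.9039) x2=(-1.5723, -0.0812, 0.0893) x3=(-1.8469, -0.8091, -1.8635) x4=(-1.8579, 0.6876, -0.8230)
step 4: x0=(-1.1458, 0.1973, 0.6499) x1=(-0.2542, -2.0776, -1.9085) x2=(-1.5784, -0.1060, 0.1289) x3=(-1.8759, -0.8255, -1.8547) x4=(-1.8338, 0.7100, -0.8138)
step 5: x0=(-1.1572, 0.1859, 0.6636) x1=(-0.2802, -2.1070, -1.9131) x2=(-1.5801, -0.1275, 0.1738) x3=(-1.9049, -0.8418, -1.8458) x4=(-1.8097, 0.7323, -0.8046)
step 6: x0=(-1.1711, 0.1726, 0.6745) x1=(-0.3063, -2.1364, -1.9177) x2=(-1.5766, -0.1450, 0.2246) x3=(-1.9338, -0.8582, -1.8369) x4=(-1.7856, 0.7546, -0.7953)
step 7: x0=(-1.1879, 0.1570, 0.6822) x1=(-0.3324, -2.1657, -1.9223) x2=(-1.5669, -0.1575, 0.2822) x3=(-1.9628, -0.8745, -1.8281) x4=(-1.7615, 0.7769, -0.7860)
step 8: x0=(-1.2075, 0.1391, 0.6868) x1=(-0.3584, -2.1951, -1.9270) x2=(-1.5511, -0.1649, 0.3461) x3=(-1.9917, -0.8909, -1.8192) x4=(-1.7374, 0.7991, -0.7767)
step 9: x0=(-1.2221, 0.1257, 0.6964) x1=(-0.3845, -2.2245, -1.9316) x2=(-1.5461, -0.1818, 0.3993) x3=(-2.0207, -0.9072, -1.8103) x4=(-1.7132, 0.8213, -0.7673)
step 10: x0=(-1.2120, 0.1358, 0.7287) x1=(-0.4105, -2.2539, -1.9362) x2=(-1.5941, -0.2489, 0.4038) x3=(-2.0497, -0.9236, -1.8015) x4=(-1.6891, 0.8435, -0.7579)
step 11: x0=(-1.2046, 0.1431, 0.7587) x1=(-0.4366, -2.2833, -1.9408) x2=(-1.6361, -0.3100, 0.4134) x3=(-2.0786, -0.9399, -1.7926) x4=(-1.6649, 0.8657, -0.7485)
step 12: x0=(-1.1998, 0.1477, 0.7866) x1=(-0.4627, -2.3126, -1.9454) x2=(-1.6726, -0.3653, 0.4274) x3=(-2.1075, -0.9562, -1.7837) x4=(-1.6408, 0.8878, -0.7390)
step 13: x0=(-1.1966, 0.1505, 0.8132) x1=(-0.4888, -2.3420, -1.9500) x2=(-1.7056, -0.4168, 0.4440) x3=(-2.1365, -0.9726, -1.7748) x4=(-1.6166, 0.9100, -0.7296)
step 14: x0=(-1.1945, 0.1522, 0.8391) x1=(-0.5148, -2.3714, -1.9547) x2=(-1.7364, -0.4658, 0.4621) x3=(-2.1654, -0.9889, -1.7659) x4=(-1.5924, 0.9321, -0.7202)
step 15: x0=(-1.1930, 0.1531, 0.8645) x1=(-0.5409, -2.4008, -1.9593) x2=(-1.7658, -0.5131, 0.4813) x3=(-2.1944, -1.0053, -1.7571) x4=(-1.5683, 0.9542, -0.7107)
step 16: x0=(-1.1921, 0.1535, 0.8895) x1=(-0.5670, -2.4301, -1.9639) x2=(-1.7941, -0.5593, 0.5011) x3=(-2.2233, -1.0216, -1.7482) x4=(-1.5441, 0.9763, -0.7012)
step 17: x0=(-1.1914, 0.1535, 0.9144) x1=(-0.5931, -2.4595, -1.9685) x2=(-1.8218, -0.6046, 0.5214) x3=(-2.2522, -1.0379, -1.7393) x4=(-1.5200, 0.9985, -0.6918)
step 18: x0=(-1.1910, 0.1533, 0.9391) x1=(-0.6191, -2.4889, -1.9731) x2=(-1.8490, -0.6494, 0.5419) x3=(-2.2812, -1.0543, -1.7304) x4=(-1.4958, 1.0206, -0.6823)
step 19: x0=(-1.1907, 0.1528, 0.9637) x1=(-0.6452, -2.5182, -1.9777) x2=(-1.8758, -0.6937, 0.5627) x3=(-2.3101, -1.0706, -1.7215) x4=(-1.4717, 1.0427, -0.6728)

pair (0,2), distance 0.5365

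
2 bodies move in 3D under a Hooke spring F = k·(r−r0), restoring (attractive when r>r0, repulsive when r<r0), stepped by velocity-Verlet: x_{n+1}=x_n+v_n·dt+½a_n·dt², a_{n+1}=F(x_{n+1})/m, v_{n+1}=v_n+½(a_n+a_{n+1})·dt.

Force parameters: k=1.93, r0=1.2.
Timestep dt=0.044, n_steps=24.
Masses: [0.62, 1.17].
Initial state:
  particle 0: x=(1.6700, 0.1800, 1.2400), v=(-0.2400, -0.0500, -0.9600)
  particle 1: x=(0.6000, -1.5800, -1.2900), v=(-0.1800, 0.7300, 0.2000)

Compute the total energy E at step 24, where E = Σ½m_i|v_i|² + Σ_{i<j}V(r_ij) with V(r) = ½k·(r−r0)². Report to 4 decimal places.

4.7543

step 0: x0=(1.6700, 0.1800, 1.2400) x1=(0.6000, -1.5800, -1.2900)
step 1: x0=(1.6574, 0.1744, 1.1929) x1=(0.5932, -1.5461, -1.2786)
step 2: x0=(1.6408, 0.1624, 1.1366) x1=(0.5884, -1.5088, -1.2624)
step 3: x0=(1.6203, 0.1442, 1.0713) x1=(0.5858, -1.4682, -1.2414)
step 4: x0=(1.5961, 0.1202, 0.9977) x1=(0.5851, -1.4245, -1.2160)
step 5: x0=(1.5683, 0.0907, 0.9164) x1=(0.5863, -1.3779, -1.1864)
step 6: x0=(1.5371, 0.0562, 0.8278) x1=(0.5893, -1.3287, -1.1531)
step 7: x0=(1.5029, 0.0173, 0.7329) x1=(0.5939, -1.2771, -1.1164)
step 8: x0=(1.4660, -0.0256, 0.6323) x1=(0.6000, -1.2234, -1.0766)
step 9: x0=(1.4265, -0.0719, 0.5269) x1=(0.6074, -1.1679, -1.0344)
step 10: x0=(1.3850, -0.1210, 0.4175) x1=(0.6158, -1.1110, -0.9900)
step 11: x0=(1.3419, -0.1722, 0.3050) x1=(0.6252, -1.0529, -0.9440)
step 12: x0=(1.2974, -0.2250, 0.1904) x1=(0.6352, -0.9939, -0.8968)
step 13: x0=(1.2522, -0.2787, 0.0744) x1=(0.6457, -0.9345, -0.8489)
step 14: x0=(1.2068, -0.3326, -0.0418) x1=(0.6563, -0.8750, -0.8009)
step 15: x0=(1.1617, -0.3862, -0.1576) x1=(0.6666, -0.8157, -0.7531)
step 16: x0=(1.1176, -0.4388, -0.2721) x1=(0.6765, -0.7568, -0.7060)
step 17: x0=(1.0755, -0.4901, -0.3848) x1=(0.6853, -0.6987, -0.6599)
step 18: x0=(1.0365, -0.5397, -0.4952) x1=(0.6924, -0.6414, -0.6150)
step 19: x0=(1.0019, -0.5880, -0.6041) x1=(0.6972, -0.5849, -0.5709)
step 20: x0=(0.9728, -0.6364, -0.7136) x1=(0.6992, -0.5283, -0.5264)
step 21: x0=(0.9476, -0.6863, -0.8258) x1=(0.6990, -0.4709, -0.4806)
step 22: x0=(0.9247, -0.7383, -0.9412) x1=(0.6976, -0.4124, -0.4330)
step 23: x0=(0.9030, -0.7919, -1.0592) x1=(0.6956, -0.3530, -0.3840)
step 24: x0=(0.8818, -0.8466, -1.1790) x1=(0.6933, -0.2931, -0.3341)
step 0 velocities: v0=(-0.2400, -0.0500, -0.9600) v1=(-0.1800, 0.7300, 0.2000)
step 0: KE=0.6584, PE=4.1047, E=4.7631
step 24 velocities: v0=(-0.4786, -1.2513, -2.7329) v1=(-0.0535, 1.3666, 1.1395)
step 24: KE=4.7256, PE=0.0287, E=4.7543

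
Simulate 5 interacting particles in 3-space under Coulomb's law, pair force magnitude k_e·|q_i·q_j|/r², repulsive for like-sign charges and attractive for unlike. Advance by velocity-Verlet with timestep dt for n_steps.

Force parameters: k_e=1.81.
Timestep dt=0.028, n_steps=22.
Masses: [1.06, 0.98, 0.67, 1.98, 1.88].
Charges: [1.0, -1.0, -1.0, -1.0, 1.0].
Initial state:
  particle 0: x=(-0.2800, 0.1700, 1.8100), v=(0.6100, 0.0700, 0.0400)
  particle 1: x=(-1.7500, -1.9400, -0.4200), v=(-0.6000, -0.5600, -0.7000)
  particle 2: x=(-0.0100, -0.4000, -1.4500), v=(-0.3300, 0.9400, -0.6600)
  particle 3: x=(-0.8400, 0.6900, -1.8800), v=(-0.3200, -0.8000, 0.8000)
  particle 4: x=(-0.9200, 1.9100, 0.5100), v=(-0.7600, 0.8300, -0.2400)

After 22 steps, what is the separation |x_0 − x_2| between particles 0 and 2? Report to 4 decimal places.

3.5724

step 0: x0=(-0.2800, 0.1700, 1.8100) x1=(-1.7500, -1.9400, -0.4200) x2=(-0.0100, -0.4000, -1.4500) x3=(-0.8400, 0.6900, -1.8800) x4=(-0.9200, 1.9100, 0.5100)
step 1: x0=(-0.2629, 0.1718, 1.8111) x1=(-1.7669, -1.9557, -0.4395) x2=(-0.0189, -0.3739, -1.4682) x3=(-0.8490, 0.6678, -1.8576) x4=(-0.9413, 1.9332, 0.5032)
step 2: x0=(-0.2458, 0.1734, 1.8120) x1=(-1.7838, -1.9716, -0.4587) x2=(-0.0269, -0.3482, -1.4860) x3=(-0.8583, 0.6459, -1.8352) x4=(-0.9626, 1.9564, 0.4961)
step 3: x0=(-0.2287, 0.1747, 1.8127) x1=(-1.8009, -1.9875, -0.4776) x2=(-0.0341, -0.3230, -1.5032) x3=(-0.8678, 0.6245, -1.8128) x4=(-0.9840, 1.9796, 0.4888)
step 4: x0=(-0.2115, 0.1757, 1.8133) x1=(-1.8182, -2.0035, -0.4964) x2=(-0.0404, -0.2984, -1.5199) x3=(-0.8775, 0.6035, -1.7904) x4=(-1.0053, 2.0027, 0.4813)
step 5: x0=(-0.1944, 0.1765, 1.8138) x1=(-1.8355, -2.0197, -0.5149) x2=(-0.0457, -0.2743, -1.5362) x3=(-0.8874, 0.5829, -1.7680) x4=(-1.0267, 2.0257, 0.4735)
step 6: x0=(-0.1772, 0.1770, 1.8141) x1=(-1.8530, -2.0360, -0.5331) x2=(-0.0498, -0.2509, -1.5520) x3=(-0.8977, 0.5628, -1.7456) x4=(-1.0481, 2.0487, 0.4656)
step 7: x0=(-0.1600, 0.1773, 1.8143) x1=(-1.8705, -2.0524, -0.5511) x2=(-0.0528, -0.2281, -1.5673) x3=(-0.9083, 0.5431, -1.7231) x4=(-1.0696, 2.0716, 0.4574)
step 8: x0=(-0.1428, 0.1774, 1.8143) x1=(-1.8882, -2.0689, -0.5690) x2=(-0.0545, -0.2061, -1.5822) x3=(-0.9193, 0.5239, -1.7006) x4=(-1.0910, 2.0945, 0.4491)
step 9: x0=(-0.1255, 0.1773, 1.8141) x1=(-1.9060, -2.0855, -0.5866) x2=(-0.0549, -0.1847, -1.5968) x3=(-0.9307, 0.5052, -1.6781) x4=(-1.1125, 2.1173, 0.4405)
step 10: x0=(-0.1083, 0.1769, 1.8138) x1=(-1.9239, -2.1023, -0.6039) x2=(-0.0538, -0.1641, -1.6110) x3=(-0.9424, 0.4869, -1.6555) x4=(-1.1340, 2.1401, 0.4317)
step 11: x0=(-0.0911, 0.1764, 1.8133) x1=(-1.9419, -2.1192, -0.6211) x2=(-0.0512, -0.1441, -1.6249) x3=(-0.9547, 0.4692, -1.6328) x4=(-1.1556, 2.1628, 0.4227)
step 12: x0=(-0.0738, 0.1756, 1.8126) x1=(-1.9600, -2.1363, -0.6381) x2=(-0.0471, -0.1249, -1.6386) x3=(-0.9673, 0.4519, -1.6101) x4=(-1.1771, 2.1854, 0.4136)
step 13: x0=(-0.0565, 0.1747, 1.8117) x1=(-1.9782, -2.1534, -0.6549) x2=(-0.0414, -0.1062, -1.6521) x3=(-0.9805, 0.4351, -1.5872) x4=(-1.1987, 2.2079, 0.4042)
step 14: x0=(-0.0393, 0.1735, 1.8107) x1=(-1.9965, -2.1708, -0.6715) x2=(-0.0340, -0.0882, -1.6655) x3=(-0.9942, 0.4187, -1.5642) x4=(-1.2202, 2.2304, 0.3947)
step 15: x0=(-0.0220, 0.1722, 1.8095) x1=(-2.0149, -2.1882, -0.6880) x2=(-0.0250, -0.0706, -1.6789) x3=(-1.0083, 0.4027, -1.5410) x4=(-1.2418, 2.2528, 0.3850)
step 16: x0=(-0.0047, 0.1707, 1.8081) x1=(-2.0334, -2.2058, -0.7043) x2=(-0.0143, -0.0535, -1.6923) x3=(-1.0229, 0.3871, -1.5176) x4=(-1.2634, 2.2751, 0.3751)
step 17: x0=(0.0125, 0.1690, 1.8065) x1=(-2.0520, -2.2235, -0.7204) x2=(-0.0020, -0.0368, -1.7057) x3=(-1.0381, 0.3719, -1.4941) x4=(-1.2850, 2.2973, 0.3651)
step 18: x0=(0.0298, 0.1672, 1.8048) x1=(-2.0708, -2.2414, -0.7363) x2=(0.0118, -0.0205, -1.7192) x3=(-1.0537, 0.3570, -1.4703) x4=(-1.3067, 2.3194, 0.3549)
step 19: x0=(0.0470, 0.1652, 1.8028) x1=(-2.0896, -2.2594, -0.7521) x2=(0.0272, -0.0043, -1.7328) x3=(-1.0697, 0.3425, -1.4463) x4=(-1.3283, 2.3415, 0.3445)
step 20: x0=(0.0643, 0.1630, 1.8007) x1=(-2.1085, -2.2776, -0.7677) x2=(0.0441, 0.0117, -1.7466) x3=(-1.0862, 0.3282, -1.4221) x4=(-1.3500, 2.3634, 0.3339)
step 21: x0=(0.0815, 0.1607, 1.7984) x1=(-2.1275, -2.2959, -0.7832) x2=(0.0623, 0.0276, -1.7605) x3=(-1.1031, 0.3142, -1.3977) x4=(-1.3716, 2.3853, 0.3232)
step 22: x0=(0.0988, 0.1583, 1.7959) x1=(-2.1466, -2.3143, -0.7985) x2=(0.0818, 0.0434, -1.7746) x3=(-1.1203, 0.3005, -1.3730) x4=(-1.3933, 2.4070, 0.3124)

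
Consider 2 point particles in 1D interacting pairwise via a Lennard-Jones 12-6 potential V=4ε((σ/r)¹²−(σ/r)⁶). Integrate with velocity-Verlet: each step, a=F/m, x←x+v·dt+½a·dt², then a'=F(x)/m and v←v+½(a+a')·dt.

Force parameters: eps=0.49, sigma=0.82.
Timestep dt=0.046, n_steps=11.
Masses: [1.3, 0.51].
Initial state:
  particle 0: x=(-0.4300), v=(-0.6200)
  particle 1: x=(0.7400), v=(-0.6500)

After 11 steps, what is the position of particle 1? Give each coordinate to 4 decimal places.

step 0: x0=(-0.4300) x1=(0.7400)
step 1: x0=(-0.4578) x1=(0.7082)
step 2: x0=(-0.4841) x1=(0.6726)
step 3: x0=(-0.5088) x1=(0.6330)
step 4: x0=(-0.5318) x1=(0.5891)
step 5: x0=(-0.5530) x1=(0.5406)
step 6: x0=(-0.5722) x1=(0.4870)
step 7: x0=(-0.5892) x1=(0.4277)
step 8: x0=(-0.6039) x1=(0.3625)
step 9: x0=(-0.6167) x1=(0.2926)
step 10: x0=(-0.6304) x1=(0.2248)
step 11: x0=(-0.6537) x1=(0.1816)

(0.1816)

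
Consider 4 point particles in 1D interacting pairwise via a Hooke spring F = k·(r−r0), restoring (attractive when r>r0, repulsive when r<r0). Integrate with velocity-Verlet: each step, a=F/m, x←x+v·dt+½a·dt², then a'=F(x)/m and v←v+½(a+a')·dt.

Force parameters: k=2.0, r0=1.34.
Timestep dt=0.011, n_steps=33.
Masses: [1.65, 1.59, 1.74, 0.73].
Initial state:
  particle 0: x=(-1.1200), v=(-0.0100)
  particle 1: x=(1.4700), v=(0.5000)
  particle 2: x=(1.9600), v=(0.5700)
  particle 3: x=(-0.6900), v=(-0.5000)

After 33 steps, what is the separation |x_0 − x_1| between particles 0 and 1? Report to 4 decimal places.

2.3693

step 0: x0=(-1.1200) x1=(1.4700) x2=(1.9600) x3=(-0.6900)
step 1: x0=(-1.1200) x1=(1.4753) x2=(1.9661) x3=(-0.6950)
step 2: x0=(-1.1196) x1=(1.4801) x2=(1.9719) x3=(-0.6990)
step 3: x0=(-1.1190) x1=(1.4845) x2=(1.9774) x3=(-0.7019)
step 4: x0=(-1.1180) x1=(1.4884) x2=(1.9826) x3=(-0.7039)
step 5: x0=(-1.1167) x1=(1.4919) x2=(1.9875) x3=(-0.7047)
step 6: x0=(-1.1151) x1=(1.4949) x2=(1.9920) x3=(-0.7046)
step 7: x0=(-1.1133) x1=(1.4975) x2=(1.9963) x3=(-0.7034)
step 8: x0=(-1.1111) x1=(1.4996) x2=(2.0002) x3=(-0.7012)
step 9: x0=(-1.1085) x1=(1.5013) x2=(2.0038) x3=(-0.6979)
step 10: x0=(-1.1057) x1=(1.5025) x2=(2.0071) x3=(-0.6936)
step 11: x0=(-1.1026) x1=(1.5033) x2=(2.0100) x3=(-0.6882)
step 12: x0=(-1.0992) x1=(1.5036) x2=(2.0127) x3=(-0.6818)
step 13: x0=(-1.0954) x1=(1.5035) x2=(2.0150) x3=(-0.6743)
step 14: x0=(-1.0914) x1=(1.5029) x2=(2.0170) x3=(-0.6659)
step 15: x0=(-1.0870) x1=(1.5019) x2=(2.0187) x3=(-0.6564)
step 16: x0=(-1.0823) x1=(1.5005) x2=(2.0201) x3=(-0.6458)
step 17: x0=(-1.0773) x1=(1.4986) x2=(2.0211) x3=(-0.6343)
step 18: x0=(-1.0720) x1=(1.4962) x2=(2.0218) x3=(-0.6218)
step 19: x0=(-1.0664) x1=(1.4935) x2=(2.0223) x3=(-0.6083)
step 20: x0=(-1.0605) x1=(1.4903) x2=(2.0224) x3=(-0.5938)
step 21: x0=(-1.0543) x1=(1.4867) x2=(2.0222) x3=(-0.5784)
step 22: x0=(-1.0478) x1=(1.4827) x2=(2.0217) x3=(-0.5620)
step 23: x0=(-1.0410) x1=(1.4783) x2=(2.0209) x3=(-0.5447)
step 24: x0=(-1.0339) x1=(1.4734) x2=(2.0198) x3=(-0.5265)
step 25: x0=(-1.0265) x1=(1.4682) x2=(2.0184) x3=(-0.5074)
step 26: x0=(-1.0187) x1=(1.4626) x2=(2.0167) x3=(-0.4874)
step 27: x0=(-1.0107) x1=(1.4566) x2=(2.0148) x3=(-0.4666)
step 28: x0=(-1.0024) x1=(1.4502) x2=(2.0125) x3=(-0.4449)
step 29: x0=(-0.9938) x1=(1.4434) x2=(2.0100) x3=(-0.4224)
step 30: x0=(-0.9849) x1=(1.4363) x2=(2.0072) x3=(-0.3991)
step 31: x0=(-0.9757) x1=(1.4288) x2=(2.0041) x3=(-0.3750)
step 32: x0=(-0.9663) x1=(1.4210) x2=(2.0007) x3=(-0.3502)
step 33: x0=(-0.9565) x1=(1.4128) x2=(1.9971) x3=(-0.3247)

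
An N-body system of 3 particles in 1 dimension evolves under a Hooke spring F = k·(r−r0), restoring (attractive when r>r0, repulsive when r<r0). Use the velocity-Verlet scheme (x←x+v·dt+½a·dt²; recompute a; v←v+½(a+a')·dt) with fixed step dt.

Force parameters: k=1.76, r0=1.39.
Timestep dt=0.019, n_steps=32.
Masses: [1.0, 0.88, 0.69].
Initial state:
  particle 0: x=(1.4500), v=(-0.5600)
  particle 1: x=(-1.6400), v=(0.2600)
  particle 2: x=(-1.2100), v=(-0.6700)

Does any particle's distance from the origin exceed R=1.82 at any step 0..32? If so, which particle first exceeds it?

step 0: x0=(1.4500) x1=(-1.6400) x2=(-1.2100)
step 1: x0=(1.4384) x1=(-1.6348) x2=(-1.2217)
step 2: x0=(1.4250) x1=(-1.6291) x2=(-1.2313)
step 3: x0=(1.4096) x1=(-1.6229) x2=(-1.2389)
step 4: x0=(1.3925) x1=(-1.6162) x2=(-1.2444)
step 5: x0=(1.3735) x1=(-1.6091) x2=(-1.2477)
step 6: x0=(1.3527) x1=(-1.6016) x2=(-1.2490)
step 7: x0=(1.3302) x1=(-1.5937) x2=(-1.2483)
step 8: x0=(1.3059) x1=(-1.5855) x2=(-1.2455)
step 9: x0=(1.2799) x1=(-1.5769) x2=(-1.2406)
step 10: x0=(1.2523) x1=(-1.5681) x2=(-1.2337)
step 11: x0=(1.2231) x1=(-1.5589) x2=(-1.2249)
step 12: x0=(1.1923) x1=(-1.5496) x2=(-1.2141)
step 13: x0=(1.1600) x1=(-1.5400) x2=(-1.2014)
step 14: x0=(1.1263) x1=(-1.5302) x2=(-1.1868)
step 15: x0=(1.0912) x1=(-1.5203) x2=(-1.1704)
step 16: x0=(1.0547) x1=(-1.5102) x2=(-1.1523)
step 17: x0=(1.0170) x1=(-1.5000) x2=(-1.1324)
step 18: x0=(0.9781) x1=(-1.4898) x2=(-1.1109)
step 19: x0=(0.9380) x1=(-1.4795) x2=(-1.0879)
step 20: x0=(0.8969) x1=(-1.4692) x2=(-1.0633)
step 21: x0=(0.8549) x1=(-1.4589) x2=(-1.0373)
step 22: x0=(0.8119) x1=(-1.4486) x2=(-1.0100)
step 23: x0=(0.7680) x1=(-1.4384) x2=(-0.9813)
step 24: x0=(0.7235) x1=(-1.4283) x2=(-0.9515)
step 25: x0=(0.6783) x1=(-1.4182) x2=(-0.9206)
step 26: x0=(0.6324) x1=(-1.4083) x2=(-0.8887)
step 27: x0=(0.5861) x1=(-1.3986) x2=(-0.8558)
step 28: x0=(0.5394) x1=(-1.3891) x2=(-0.8221)
step 29: x0=(0.4924) x1=(-1.3797) x2=(-0.7877)
step 30: x0=(0.4451) x1=(-1.3706) x2=(-0.7527)
step 31: x0=(0.3977) x1=(-1.3618) x2=(-0.7171)
step 32: x0=(0.3502) x1=(-1.3532) x2=(-0.6811)

no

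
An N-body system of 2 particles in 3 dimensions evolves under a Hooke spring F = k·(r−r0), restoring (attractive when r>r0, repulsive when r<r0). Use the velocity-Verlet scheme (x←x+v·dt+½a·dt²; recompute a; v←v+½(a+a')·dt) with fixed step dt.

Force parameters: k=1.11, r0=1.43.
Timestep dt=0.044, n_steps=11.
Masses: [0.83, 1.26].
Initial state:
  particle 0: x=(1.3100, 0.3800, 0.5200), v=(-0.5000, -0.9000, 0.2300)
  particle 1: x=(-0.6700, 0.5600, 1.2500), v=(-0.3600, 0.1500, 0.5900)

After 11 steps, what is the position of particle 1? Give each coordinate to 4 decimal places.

(-0.7798, 0.6212, 1.5097)

step 0: x0=(1.3100, 0.3800, 0.5200) x1=(-0.6700, 0.5600, 1.2500)
step 1: x0=(1.2872, 0.3405, 0.5304) x1=(-0.6853, 0.5666, 1.2758)
step 2: x0=(1.2627, 0.3011, 0.5415) x1=(-0.6995, 0.5730, 1.3011)
step 3: x0=(1.2365, 0.2620, 0.5532) x1=(-0.7126, 0.5792, 1.3260)
step 4: x0=(1.2087, 0.2232, 0.5655) x1=(-0.7246, 0.5853, 1.3505)
step 5: x0=(1.1793, 0.1847, 0.5785) x1=(-0.7356, 0.5912, 1.3746)
step 6: x0=(1.1483, 0.1465, 0.5922) x1=(-0.7455, 0.5969, 1.3982)
step 7: x0=(1.1157, 0.1087, 0.6066) x1=(-0.7543, 0.6023, 1.4214)
step 8: x0=(1.0815, 0.0712, 0.6216) x1=(-0.7622, 0.6075, 1.4441)
step 9: x0=(1.0459, 0.0343, 0.6373) x1=(-0.7690, 0.6124, 1.4664)
step 10: x0=(1.0088, -0.0022, 0.6536) x1=(-0.7749, 0.6169, 1.4882)
step 11: x0=(0.9702, -0.0382, 0.6706) x1=(-0.7798, 0.6212, 1.5097)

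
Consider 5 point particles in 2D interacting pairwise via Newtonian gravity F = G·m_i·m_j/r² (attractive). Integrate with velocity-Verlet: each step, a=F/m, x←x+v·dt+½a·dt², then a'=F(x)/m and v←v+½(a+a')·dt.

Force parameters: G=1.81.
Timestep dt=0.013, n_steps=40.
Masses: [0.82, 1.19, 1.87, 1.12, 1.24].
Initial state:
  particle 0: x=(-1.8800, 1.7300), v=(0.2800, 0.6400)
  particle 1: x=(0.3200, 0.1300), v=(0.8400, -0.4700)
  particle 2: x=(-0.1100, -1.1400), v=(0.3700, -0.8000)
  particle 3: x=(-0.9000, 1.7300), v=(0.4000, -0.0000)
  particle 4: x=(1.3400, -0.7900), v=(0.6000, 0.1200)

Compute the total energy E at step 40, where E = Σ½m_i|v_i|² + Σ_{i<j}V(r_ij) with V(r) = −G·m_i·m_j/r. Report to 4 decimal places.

step 0: x0=(-1.8800, 1.7300) x1=(0.3200, 0.1300) x2=(-0.1100, -1.1400) x3=(-0.9000, 1.7300) x4=(1.3400, -0.7900)
step 1: x0=(-1.8761, 1.7383) x1=(0.3309, 0.1237) x2=(-0.1051, -1.1503) x3=(-0.8949, 1.7299) x4=(1.3476, -0.7884)
step 2: x0=(-1.8718, 1.7465) x1=(0.3418, 0.1171) x2=(-0.1000, -1.1602) x3=(-0.8899, 1.7297) x4=(1.3548, -0.7867)
step 3: x0=(-1.8671, 1.7546) x1=(0.3526, 0.1101) x2=(-0.0946, -1.1699) x3=(-0.8852, 1.7293) x4=(1.3615, -0.7849)
step 4: x0=(-1.8619, 1.7626) x1=(0.3635, 0.1028) x2=(-0.0891, -1.1793) x3=(-0.8805, 1.7288) x4=(1.3678, -0.7830)
step 5: x0=(-1.8563, 1.7705) x1=(0.3743, 0.0951) x2=(-0.0834, -1.1884) x3=(-0.8761, 1.7281) x4=(1.3737, -0.7809)
step 6: x0=(-1.8503, 1.7783) x1=(0.3851, 0.0871) x2=(-0.0774, -1.1973) x3=(-0.8718, 1.7273) x4=(1.3791, -0.7788)
step 7: x0=(-1.8438, 1.7860) x1=(0.3958, 0.0787) x2=(-0.0713, -1.2058) x3=(-0.8677, 1.7263) x4=(1.3842, -0.7766)
step 8: x0=(-1.8369, 1.7936) x1=(0.4066, 0.0700) x2=(-0.0649, -1.2141) x3=(-0.8638, 1.7252) x4=(1.3888, -0.7743)
step 9: x0=(-1.8295, 1.8011) x1=(0.4174, 0.0609) x2=(-0.0584, -1.2221) x3=(-0.8600, 1.7240) x4=(1.3929, -0.7719)
step 10: x0=(-1.8217, 1.8085) x1=(0.4281, 0.0515) x2=(-0.0516, -1.2297) x3=(-0.8564, 1.7226) x4=(1.3967, -0.7694)
step 11: x0=(-1.8135, 1.8158) x1=(0.4389, 0.0417) x2=(-0.0446, -1.2372) x3=(-0.8530, 1.7211) x4=(1.4000, -0.7668)
step 12: x0=(-1.8048, 1.8229) x1=(0.4496, 0.0315) x2=(-0.0375, -1.2443) x3=(-0.8498, 1.7195) x4=(1.4028, -0.7640)
step 13: x0=(-1.7957, 1.8300) x1=(0.4604, 0.0210) x2=(-0.0301, -1.2511) x3=(-0.8468, 1.7178) x4=(1.4052, -0.7612)
step 14: x0=(-1.7862, 1.8369) x1=(0.4712, 0.0101) x2=(-0.0225, -1.2577) x3=(-0.8439, 1.7160) x4=(1.4071, -0.7583)
step 15: x0=(-1.7762, 1.8436) x1=(0.4820, -0.0011) x2=(-0.0147, -1.2639) x3=(-0.8412, 1.7140) x4=(1.4086, -0.7552)
step 16: x0=(-1.7657, 1.8503) x1=(0.4928, -0.0128) x2=(-0.0067, -1.2699) x3=(-0.8387, 1.7120) x4=(1.4096, -0.7521)
step 17: x0=(-1.7548, 1.8568) x1=(0.5037, -0.0248) x2=(0.0015, -1.2756) x3=(-0.8365, 1.7098) x4=(1.4102, -0.7488)
step 18: x0=(-1.7434, 1.8632) x1=(0.5146, -0.0372) x2=(0.0099, -1.2810) x3=(-0.8344, 1.7075) x4=(1.4102, -0.7455)
step 19: x0=(-1.7315, 1.8694) x1=(0.5255, -0.0500) x2=(0.0186, -1.2861) x3=(-0.8325, 1.7052) x4=(1.4098, -0.7420)
step 20: x0=(-1.7192, 1.8755) x1=(0.5365, -0.0633) x2=(0.0274, -1.2908) x3=(-0.8308, 1.7028) x4=(1.4089, -0.7384)
step 21: x0=(-1.7064, 1.8814) x1=(0.5476, -0.0769) x2=(0.0365, -1.2953) x3=(-0.8294, 1.7003) x4=(1.4075, -0.7347)
step 22: x0=(-1.6931, 1.8871) x1=(0.5587, -0.0910) x2=(0.0458, -1.2995) x3=(-0.8282, 1.6977) x4=(1.4055, -0.7308)
step 23: x0=(-1.6793, 1.8927) x1=(0.5699, -0.1055) x2=(0.0553, -1.3033) x3=(-0.8272, 1.6950) x4=(1.4030, -0.7268)
step 24: x0=(-1.6650, 1.8981) x1=(0.5812, -0.1204) x2=(0.0651, -1.3069) x3=(-0.8264, 1.6923) x4=(1.4000, -0.7227)
step 25: x0=(-1.6502, 1.9033) x1=(0.5926, -0.1359) x2=(0.0751, -1.3101) x3=(-0.8259, 1.6895) x4=(1.3964, -0.7185)
step 26: x0=(-1.6349, 1.9083) x1=(0.6040, -0.1518) x2=(0.0853, -1.3130) x3=(-0.8256, 1.6867) x4=(1.3922, -0.7141)
step 27: x0=(-1.6190, 1.9131) x1=(0.6157, -0.1681) x2=(0.0958, -1.3156) x3=(-0.8256, 1.6838) x4=(1.3874, -0.7096)
step 28: x0=(-1.6026, 1.9176) x1=(0.6274, -0.1850) x2=(0.1065, -1.3178) x3=(-0.8259, 1.6809) x4=(1.3820, -0.7049)
step 29: x0=(-1.5856, 1.9220) x1=(0.6394, -0.2024) x2=(0.1174, -1.3197) x3=(-0.8264, 1.6780) x4=(1.3760, -0.7001)
step 30: x0=(-1.5681, 1.9261) x1=(0.6515, -0.2204) x2=(0.1286, -1.3212) x3=(-0.8273, 1.6751) x4=(1.3692, -0.6951)
step 31: x0=(-1.5499, 1.9299) x1=(0.6638, -0.2389) x2=(0.1401, -1.3223) x3=(-0.8284, 1.6722) x4=(1.3618, -0.6900)
step 32: x0=(-1.5311, 1.9335) x1=(0.6763, -0.2580) x2=(0.1518, -1.3231) x3=(-0.8299, 1.6692) x4=(1.3536, -0.6846)
step 33: x0=(-1.5117, 1.9367) x1=(0.6891, -0.2778) x2=(0.1638, -1.3236) x3=(-0.8317, 1.6664) x4=(1.3446, -0.6791)
step 34: x0=(-1.4917, 1.9397) x1=(0.7023, -0.2981) x2=(0.1761, -1.3236) x3=(-0.8339, 1.6635) x4=(1.3348, -0.6733)
step 35: x0=(-1.4709, 1.9423) x1=(0.7158, -0.3192) x2=(0.1887, -1.3232) x3=(-0.8364, 1.6607) x4=(1.3241, -0.6674)
step 36: x0=(-1.4495, 1.9445) x1=(0.7296, -0.3410) x2=(0.2016, -1.3225) x3=(-0.8394, 1.6580) x4=(1.3124, -0.6612)
step 37: x0=(-1.4273, 1.9463) x1=(0.7440, -0.3635) x2=(0.2148, -1.3213) x3=(-0.8427, 1.6554) x4=(1.2997, -0.6547)
step 38: x0=(-1.4043, 1.9477) x1=(0.7590, -0.3868) x2=(0.2283, -1.3196) x3=(-0.8465, 1.6530) x4=(1.2858, -0.6480)
step 39: x0=(-1.3804, 1.9486) x1=(0.7746, -0.4110) x2=(0.2422, -1.3175) x3=(-0.8508, 1.6507) x4=(1.2706, -0.6409)
step 40: x0=(-1.3558, 1.9490) x1=(0.7911, -0.4361) x2=(0.2564, -1.3150) x3=(-0.8556, 1.6486) x4=(1.2540, -0.6335)
step 0 velocities: v0=(0.2800, 0.6400) v1=(0.8400, -0.4700) v2=(0.3700, -0.8000) v3=(0.4000, -0.0000) v4=(0.6000, 0.1200)
step 0: KE=1.7995, PE=-14.5988, E=-12.7993
step 40 velocities: v0=(1.9347, 0.0046) v1=(1.3081, -1.9704) v2=(1.1088, 0.2157) v3=(-0.3902, -0.1497) v4=(-1.3438, 0.5837)
step 40: KE=7.4846, PE=-20.2745, E=-12.7900

-12.7900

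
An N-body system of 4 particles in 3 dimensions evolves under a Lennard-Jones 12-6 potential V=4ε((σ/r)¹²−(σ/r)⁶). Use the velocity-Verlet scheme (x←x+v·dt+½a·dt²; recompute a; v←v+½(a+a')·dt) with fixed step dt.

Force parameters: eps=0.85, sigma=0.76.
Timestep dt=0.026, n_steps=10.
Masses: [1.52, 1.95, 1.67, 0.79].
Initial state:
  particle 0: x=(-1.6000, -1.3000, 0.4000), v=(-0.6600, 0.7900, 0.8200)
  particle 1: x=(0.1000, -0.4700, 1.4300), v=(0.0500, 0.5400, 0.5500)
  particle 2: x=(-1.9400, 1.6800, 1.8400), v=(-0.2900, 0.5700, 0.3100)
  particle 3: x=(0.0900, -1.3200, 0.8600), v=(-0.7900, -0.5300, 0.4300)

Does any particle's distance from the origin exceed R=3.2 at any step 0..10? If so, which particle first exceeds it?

step 0: x0=(-1.6000, -1.3000, 0.4000) x1=(0.1000, -0.4700, 1.4300) x2=(-1.9400, 1.6800, 1.8400) x3=(0.0900, -1.3200, 0.8600)
step 1: x0=(-1.6171, -1.2795, 0.4213) x1=(0.1013, -0.4563, 1.4441) x2=(-1.9475, 1.6948, 1.8481) x3=(0.0694, -1.3330, 0.8717)
step 2: x0=(-1.6342, -1.2589, 0.4427) x1=(0.1026, -0.4431, 1.4578) x2=(-1.9551, 1.7096, 1.8561) x3=(0.0489, -1.3445, 0.8843)
step 3: x0=(-1.6513, -1.2384, 0.4640) x1=(0.1038, -0.4305, 1.4711) x2=(-1.9626, 1.7245, 1.8642) x3=(0.0283, -1.3548, 0.8978)
step 4: x0=(-1.6683, -1.2178, 0.4854) x1=(0.1050, -0.4184, 1.4842) x2=(-1.9702, 1.7393, 1.8722) x3=(0.0078, -1.3638, 0.9119)
step 5: x0=(-1.6853, -1.1973, 0.5068) x1=(0.1061, -0.4068, 1.4970) x2=(-1.9777, 1.7541, 1.8803) x3=(-0.0127, -1.3717, 0.9268)
step 6: x0=(-1.7022, -1.1767, 0.5281) x1=(0.1072, -0.3955, 1.5095) x2=(-1.9852, 1.7689, 1.8884) x3=(-0.0331, -1.3786, 0.9422)
step 7: x0=(-1.7191, -1.1562, 0.5496) x1=(0.1082, -0.3846, 1.5218) x2=(-1.9928, 1.7837, 1.8964) x3=(-0.0535, -1.3846, 0.9581)
step 8: x0=(-1.7360, -1.1356, 0.5710) x1=(0.1092, -0.3741, 1.5340) x2=(-2.0003, 1.7985, 1.9045) x3=(-0.0738, -1.3896, 0.9745)
step 9: x0=(-1.7528, -1.1151, 0.5924) x1=(0.1101, -0.3639, 1.5459) x2=(-2.0078, 1.8133, 1.9125) x3=(-0.0940, -1.3939, 0.9913)
step 10: x0=(-1.7696, -1.0946, 0.6138) x1=(0.1109, -0.3541, 1.5577) x2=(-2.0154, 1.8282, 1.9206) x3=(-0.1142, -1.3974, 1.0085)

yes, particle 2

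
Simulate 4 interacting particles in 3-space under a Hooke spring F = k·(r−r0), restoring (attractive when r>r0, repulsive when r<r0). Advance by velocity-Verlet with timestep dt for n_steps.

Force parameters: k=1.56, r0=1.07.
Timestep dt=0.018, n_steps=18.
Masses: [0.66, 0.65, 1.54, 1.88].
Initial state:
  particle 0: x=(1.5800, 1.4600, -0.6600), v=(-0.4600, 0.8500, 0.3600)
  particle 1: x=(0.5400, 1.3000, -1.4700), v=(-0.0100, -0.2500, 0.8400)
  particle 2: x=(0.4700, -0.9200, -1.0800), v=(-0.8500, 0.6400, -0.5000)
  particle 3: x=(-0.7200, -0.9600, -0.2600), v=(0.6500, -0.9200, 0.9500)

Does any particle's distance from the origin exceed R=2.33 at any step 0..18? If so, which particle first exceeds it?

no

step 0: x0=(1.5800, 1.4600, -0.6600) x1=(0.5400, 1.3000, -1.4700) x2=(0.4700, -0.9200, -1.0800) x3=(-0.7200, -0.9600, -0.2600)
step 1: x0=(1.5708, 1.4741, -0.6536) x1=(0.5396, 1.2945, -1.4544) x2=(0.4548, -0.9081, -1.0890) x3=(-0.7079, -0.9761, -0.2431)
step 2: x0=(1.5597, 1.4858, -0.6472) x1=(0.5387, 1.2870, -1.4380) x2=(0.4397, -0.8953, -1.0978) x3=(-0.6952, -0.9915, -0.2265)
step 3: x0=(1.5468, 1.4951, -0.6410) x1=(0.5373, 1.2776, -1.4208) x2=(0.4247, -0.8817, -1.1066) x3=(-0.6817, -1.0059, -0.2102)
step 4: x0=(1.5321, 1.5020, -0.6349) x1=(0.5353, 1.2663, -1.4027) x2=(0.4099, -0.8672, -1.1152) x3=(-0.6676, -1.0195, -0.1943)
step 5: x0=(1.5156, 1.5064, -0.6288) x1=(0.5329, 1.2530, -1.3839) x2=(0.3952, -0.8520, -1.1238) x3=(-0.6527, -1.0323, -0.1787)
step 6: x0=(1.4973, 1.5084, -0.6228) x1=(0.5300, 1.2378, -1.3642) x2=(0.3807, -0.8360, -1.1321) x3=(-0.6372, -1.0442, -0.1635)
step 7: x0=(1.4774, 1.5080, -0.6169) x1=(0.5266, 1.2208, -1.3438) x2=(0.3664, -0.8192, -1.1404) x3=(-0.6211, -1.0552, -0.1487)
step 8: x0=(1.4557, 1.5051, -0.6111) x1=(0.5226, 1.2020, -1.3227) x2=(0.3522, -0.8016, -1.1485) x3=(-0.6043, -1.0654, -0.1341)
step 9: x0=(1.4323, 1.4999, -0.6053) x1=(0.5181, 1.1813, -1.3009) x2=(0.3382, -0.7833, -1.1564) x3=(-0.5869, -1.0747, -0.1200)
step 10: x0=(1.4074, 1.4922, -0.5996) x1=(0.5131, 1.1589, -1.2784) x2=(0.3244, -0.7643, -1.1642) x3=(-0.5688, -1.0831, -0.1062)
step 11: x0=(1.3809, 1.4822, -0.5939) x1=(0.5076, 1.1348, -1.2553) x2=(0.3107, -0.7446, -1.1718) x3=(-0.5502, -1.0907, -0.0927)
step 12: x0=(1.3528, 1.4699, -0.5883) x1=(0.5016, 1.1090, -1.2315) x2=(0.2971, -0.7243, -1.1792) x3=(-0.5310, -1.0975, -0.0796)
step 13: x0=(1.3233, 1.4553, -0.5827) x1=(0.4950, 1.0816, -1.2072) x2=(0.2838, -0.7033, -1.1864) x3=(-0.5112, -1.1034, -0.0668)
step 14: x0=(1.2925, 1.4384, -0.5771) x1=(0.4880, 1.0526, -1.1823) x2=(0.2706, -0.6817, -1.1935) x3=(-0.4909, -1.1084, -0.0544)
step 15: x0=(1.2602, 1.4193, -0.5714) x1=(0.4804, 1.0222, -1.1569) x2=(0.2575, -0.6595, -1.2003) x3=(-0.4701, -1.1127, -0.0424)
step 16: x0=(1.2267, 1.3981, -0.5658) x1=(0.4723, 0.9902, -1.1311) x2=(0.2446, -0.6368, -1.2069) x3=(-0.4487, -1.1161, -0.0306)
step 17: x0=(1.1920, 1.3748, -0.5602) x1=(0.4637, 0.9569, -1.1047) x2=(0.2318, -0.6136, -1.2132) x3=(-0.4269, -1.1187, -0.0193)
step 18: x0=(1.1561, 1.3495, -0.5545) x1=(0.4546, 0.9222, -1.0780) x2=(0.2192, -0.5899, -1.2194) x3=(-0.4046, -1.1205, -0.0083)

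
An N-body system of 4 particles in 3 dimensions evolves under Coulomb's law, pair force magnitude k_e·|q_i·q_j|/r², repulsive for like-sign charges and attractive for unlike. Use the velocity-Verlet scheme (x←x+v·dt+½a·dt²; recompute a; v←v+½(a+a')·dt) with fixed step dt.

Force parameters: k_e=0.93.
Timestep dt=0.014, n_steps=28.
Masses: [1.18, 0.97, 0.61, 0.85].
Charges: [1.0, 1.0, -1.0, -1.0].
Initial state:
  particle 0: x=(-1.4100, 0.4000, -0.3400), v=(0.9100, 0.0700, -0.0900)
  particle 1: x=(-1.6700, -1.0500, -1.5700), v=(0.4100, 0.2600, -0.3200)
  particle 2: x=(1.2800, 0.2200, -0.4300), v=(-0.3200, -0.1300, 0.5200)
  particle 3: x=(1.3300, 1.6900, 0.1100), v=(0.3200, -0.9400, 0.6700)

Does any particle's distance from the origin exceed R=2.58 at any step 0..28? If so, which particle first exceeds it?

step 0: x0=(-1.4100, 0.4000, -0.3400) x1=(-1.6700, -1.0500, -1.5700) x2=(1.2800, 0.2200, -0.4300) x3=(1.3300, 1.6900, 0.1100)
step 1: x0=(-1.3972, 0.4010, -0.3412) x1=(-1.6643, -1.0464, -1.5745) x2=(1.2755, 0.2181, -0.4227) x3=(1.3345, 1.6769, 0.1194)
step 2: x0=(-1.3844, 0.4020, -0.3425) x1=(-1.6585, -1.0428, -1.5790) x2=(1.2709, 0.2161, -0.4155) x3=(1.3389, 1.6638, 0.1288)
step 3: x0=(-1.3716, 0.4031, -0.3437) x1=(-1.6527, -1.0392, -1.5835) x2=(1.2663, 0.2140, -0.4084) x3=(1.3433, 1.6508, 0.1382)
step 4: x0=(-1.3587, 0.4042, -0.3448) x1=(-1.6469, -1.0357, -1.5881) x2=(1.2615, 0.2117, -0.4013) x3=(1.3477, 1.6379, 0.1477)
step 5: x0=(-1.3458, 0.4054, -0.3459) x1=(-1.6411, -1.0321, -1.5927) x2=(1.2567, 0.2094, -0.3942) x3=(1.3521, 1.6250, 0.1572)
step 6: x0=(-1.3328, 0.4065, -0.3470) x1=(-1.6353, -1.0286, -1.5973) x2=(1.2519, 0.2069, -0.3872) x3=(1.3564, 1.6122, 0.1667)
step 7: x0=(-1.3198, 0.4078, -0.3481) x1=(-1.6295, -1.0252, -1.6019) x2=(1.2469, 0.2042, -0.3803) x3=(1.3608, 1.5995, 0.1762)
step 8: x0=(-1.3067, 0.4090, -0.3492) x1=(-1.6237, -1.0217, -1.6066) x2=(1.2419, 0.2015, -0.3734) x3=(1.3651, 1.5869, 0.1858)
step 9: x0=(-1.2936, 0.4103, -0.3502) x1=(-1.6178, -1.0183, -1.6113) x2=(1.2368, 0.1986, -0.3666) x3=(1.3693, 1.5743, 0.1954)
step 10: x0=(-1.2804, 0.4116, -0.3511) x1=(-1.6119, -1.0149, -1.6160) x2=(1.2316, 0.1956, -0.3599) x3=(1.3736, 1.5618, 0.2050)
step 11: x0=(-1.2672, 0.4130, -0.3521) x1=(-1.6061, -1.0115, -1.6207) x2=(1.2263, 0.1924, -0.3532) x3=(1.3778, 1.5494, 0.2147)
step 12: x0=(-1.2540, 0.4144, -0.3530) x1=(-1.6002, -1.0082, -1.6254) x2=(1.2210, 0.1892, -0.3465) x3=(1.3821, 1.5370, 0.2243)
step 13: x0=(-1.2407, 0.4158, -0.3539) x1=(-1.5943, -1.0049, -1.6302) x2=(1.2155, 0.1857, -0.3400) x3=(1.3863, 1.5247, 0.2340)
step 14: x0=(-1.2273, 0.4173, -0.3548) x1=(-1.5883, -1.0016, -1.6350) x2=(1.2100, 0.1822, -0.3335) x3=(1.3904, 1.5125, 0.2438)
step 15: x0=(-1.2139, 0.4188, -0.3556) x1=(-1.5824, -0.9983, -1.6398) x2=(1.2044, 0.1785, -0.3270) x3=(1.3946, 1.5004, 0.2535)
step 16: x0=(-1.2005, 0.4203, -0.3564) x1=(-1.5765, -0.9950, -1.6446) x2=(1.1987, 0.1747, -0.3206) x3=(1.3987, 1.4883, 0.2633)
step 17: x0=(-1.1869, 0.4219, -0.3572) x1=(-1.5705, -0.9918, -1.6495) x2=(1.1929, 0.1708, -0.3143) x3=(1.4029, 1.4764, 0.2731)
step 18: x0=(-1.1734, 0.4235, -0.3579) x1=(-1.5646, -0.9886, -1.6543) x2=(1.1870, 0.1667, -0.3081) x3=(1.4070, 1.4645, 0.2830)
step 19: x0=(-1.1598, 0.4251, -0.3586) x1=(-1.5586, -0.9854, -1.6592) x2=(1.1810, 0.1625, -0.3020) x3=(1.4111, 1.4526, 0.2929)
step 20: x0=(-1.1461, 0.4268, -0.3593) x1=(-1.5526, -0.9823, -1.6641) x2=(1.1749, 0.1582, -0.2959) x3=(1.4151, 1.4409, 0.3028)
step 21: x0=(-1.1324, 0.4285, -0.3599) x1=(-1.5466, -0.9792, -1.6691) x2=(1.1687, 0.1537, -0.2899) x3=(1.4192, 1.4292, 0.3127)
step 22: x0=(-1.1186, 0.4302, -0.3605) x1=(-1.5406, -0.9761, -1.6740) x2=(1.1624, 0.1491, -0.2839) x3=(1.4233, 1.4176, 0.3227)
step 23: x0=(-1.1048, 0.4320, -0.3611) x1=(-1.5346, -0.9730, -1.6790) x2=(1.1560, 0.1444, -0.2780) x3=(1.4273, 1.4061, 0.3327)
step 24: x0=(-1.0909, 0.4338, -0.3616) x1=(-1.5285, -0.9699, -1.6840) x2=(1.1495, 0.1395, -0.2723) x3=(1.4313, 1.3947, 0.3427)
step 25: x0=(-1.0770, 0.4356, -0.3621) x1=(-1.5225, -0.9669, -1.6890) x2=(1.1429, 0.1345, -0.2666) x3=(1.4353, 1.3833, 0.3528)
step 26: x0=(-1.0630, 0.4375, -0.3626) x1=(-1.5164, -0.9638, -1.6940) x2=(1.1361, 0.1294, -0.2609) x3=(1.4393, 1.3720, 0.3629)
step 27: x0=(-1.0489, 0.4393, -0.3631) x1=(-1.5104, -0.9609, -1.6991) x2=(1.1293, 0.1241, -0.2554) x3=(1.4433, 1.3608, 0.3731)
step 28: x0=(-1.0348, 0.4413, -0.3635) x1=(-1.5043, -0.9579, -1.7042) x2=(1.1223, 0.1187, -0.2499) x3=(1.4473, 1.3497, 0.3832)

no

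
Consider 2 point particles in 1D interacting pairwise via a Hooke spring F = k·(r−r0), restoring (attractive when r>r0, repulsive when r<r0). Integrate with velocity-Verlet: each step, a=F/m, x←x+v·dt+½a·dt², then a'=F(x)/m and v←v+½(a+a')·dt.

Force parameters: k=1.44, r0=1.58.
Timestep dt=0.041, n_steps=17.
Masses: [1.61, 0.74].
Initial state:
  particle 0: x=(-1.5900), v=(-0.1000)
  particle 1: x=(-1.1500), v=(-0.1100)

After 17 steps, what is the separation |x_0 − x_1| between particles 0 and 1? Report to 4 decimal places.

step 0: x0=(-1.5900) x1=(-1.1500)
step 1: x0=(-1.5950) x1=(-1.1526)
step 2: x0=(-1.6016) x1=(-1.1516)
step 3: x0=(-1.6100) x1=(-1.1468)
step 4: x0=(-1.6200) x1=(-1.1384)
step 5: x0=(-1.6317) x1=(-1.1264)
step 6: x0=(-1.6450) x1=(-1.1108)
step 7: x0=(-1.6599) x1=(-1.0919)
step 8: x0=(-1.6763) x1=(-1.0696)
step 9: x0=(-1.6942) x1=(-1.0442)
step 10: x0=(-1.7135) x1=(-1.0157)
step 11: x0=(-1.7341) x1=(-0.9843)
step 12: x0=(-1.7559) x1=(-0.9502)
step 13: x0=(-1.7789) x1=(-0.9136)
step 14: x0=(-1.8030) x1=(-0.8746)
step 15: x0=(-1.8281) x1=(-0.8335)
step 16: x0=(-1.8540) x1=(-0.7905)
step 17: x0=(-1.8807) x1=(-0.7458)

1.1349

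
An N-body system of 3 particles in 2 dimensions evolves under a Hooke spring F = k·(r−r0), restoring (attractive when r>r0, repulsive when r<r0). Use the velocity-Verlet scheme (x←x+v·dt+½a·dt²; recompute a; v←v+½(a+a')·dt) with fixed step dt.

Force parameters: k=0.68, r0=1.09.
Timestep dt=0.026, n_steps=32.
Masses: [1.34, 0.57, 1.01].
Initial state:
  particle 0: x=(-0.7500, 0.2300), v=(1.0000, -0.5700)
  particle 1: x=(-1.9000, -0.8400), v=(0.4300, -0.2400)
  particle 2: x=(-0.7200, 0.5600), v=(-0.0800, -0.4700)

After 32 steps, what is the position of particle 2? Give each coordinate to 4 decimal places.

step 0: x0=(-0.7500, 0.2300) x1=(-1.9000, -0.8400) x2=(-0.7200, 0.5600)
step 1: x0=(-0.7241, 0.2150) x1=(-1.8885, -0.8459) x2=(-0.7222, 0.5478)
step 2: x0=(-0.6983, 0.1996) x1=(-1.8763, -0.8510) x2=(-0.7246, 0.5357)
step 3: x0=(-0.6726, 0.1839) x1=(-1.8635, -0.8555) x2=(-0.7272, 0.5237)
step 4: x0=(-0.6470, 0.1678) x1=(-1.8500, -0.8593) x2=(-0.7300, 0.5118)
step 5: x0=(-0.6214, 0.1513) x1=(-1.8358, -0.8624) x2=(-0.7332, 0.5000)
step 6: x0=(-0.5959, 0.1345) x1=(-1.8210, -0.8648) x2=(-0.7366, 0.4883)
step 7: x0=(-0.5705, 0.1173) x1=(-1.8056, -0.8665) x2=(-0.7404, 0.4766)
step 8: x0=(-0.5451, 0.0999) x1=(-1.7896, -0.8677) x2=(-0.7444, 0.4650)
step 9: x0=(-0.5197, 0.0821) x1=(-1.7729, -0.8682) x2=(-0.7488, 0.4535)
step 10: x0=(-0.4943, 0.0641) x1=(-1.7557, -0.8680) x2=(-0.7535, 0.4419)
step 11: x0=(-0.4689, 0.0457) x1=(-1.7378, -0.8673) x2=(-0.7585, 0.4305)
step 12: x0=(-0.4435, 0.0271) x1=(-1.7194, -0.8661) x2=(-0.7638, 0.4190)
step 13: x0=(-0.4182, 0.0083) x1=(-1.7005, -0.8643) x2=(-0.7694, 0.4076)
step 14: x0=(-0.3928, -0.0108) x1=(-1.6810, -0.8619) x2=(-0.7753, 0.3962)
step 15: x0=(-0.3675, -0.0301) x1=(-1.6610, -0.8591) x2=(-0.7816, 0.3848)
step 16: x0=(-0.3421, -0.0496) x1=(-1.6405, -0.8558) x2=(-0.7880, 0.3734)
step 17: x0=(-0.3168, -0.0693) x1=(-1.6194, -0.8520) x2=(-0.7948, 0.3620)
step 18: x0=(-0.2914, -0.0891) x1=(-1.5980, -0.8478) x2=(-0.8018, 0.3505)
step 19: x0=(-0.2661, -0.1092) x1=(-1.5760, -0.8432) x2=(-0.8090, 0.3391)
step 20: x0=(-0.2408, -0.1294) x1=(-1.5537, -0.8382) x2=(-0.8165, 0.3277)
step 21: x0=(-0.2156, -0.1497) x1=(-1.5309, -0.8328) x2=(-0.8241, 0.3162)
step 22: x0=(-0.1904, -0.1702) x1=(-1.5078, -0.8272) x2=(-0.8319, 0.3048)
step 23: x0=(-0.1652, -0.1907) x1=(-1.4842, -0.8212) x2=(-0.8399, 0.2933)
step 24: x0=(-0.1400, -0.2114) x1=(-1.4604, -0.8150) x2=(-0.8480, 0.2818)
step 25: x0=(-0.1149, -0.2322) x1=(-1.4361, -0.8085) x2=(-0.8563, 0.2703)
step 26: x0=(-0.0899, -0.2531) x1=(-1.4116, -0.8018) x2=(-0.8646, 0.2589)
step 27: x0=(-0.0649, -0.2740) x1=(-1.3868, -0.7950) x2=(-0.8730, 0.2474)
step 28: x0=(-0.0400, -0.2950) x1=(-1.3617, -0.7880) x2=(-0.8815, 0.2359)
step 29: x0=(-0.0151, -0.3161) x1=(-1.3364, -0.7809) x2=(-0.8901, 0.2244)
step 30: x0=(0.0096, -0.3372) x1=(-1.3108, -0.7736) x2=(-0.8986, 0.2129)
step 31: x0=(0.0343, -0.3583) x1=(-1.2850, -0.7664) x2=(-0.9072, 0.2015)
step 32: x0=(0.0589, -0.3795) x1=(-1.2590, -0.7591) x2=(-0.9157, 0.1900)

(-0.9157, 0.1900)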